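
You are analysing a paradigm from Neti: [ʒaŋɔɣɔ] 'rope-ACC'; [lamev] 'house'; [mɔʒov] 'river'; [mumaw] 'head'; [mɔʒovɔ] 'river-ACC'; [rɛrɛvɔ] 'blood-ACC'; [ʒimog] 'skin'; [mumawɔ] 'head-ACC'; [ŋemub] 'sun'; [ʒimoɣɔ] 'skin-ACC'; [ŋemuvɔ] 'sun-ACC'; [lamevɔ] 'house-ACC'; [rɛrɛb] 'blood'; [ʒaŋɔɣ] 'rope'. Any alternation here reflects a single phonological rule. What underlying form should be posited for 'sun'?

/ŋemub/

The stem for 'sun' ends in [v] in [ŋemuvɔ] but [b] in [ŋemub].
The stem 'river' ([mɔʒovɔ], [mɔʒov]) shows [v] unchanged in both environments, so [v] cannot be basic with [b] derived in isolation.
Therefore /b/ is basic and [v] is derived by intervocalic spirantization (voiced stops become fricatives between vowels).
The underlying form of 'sun' is therefore /ŋemub/.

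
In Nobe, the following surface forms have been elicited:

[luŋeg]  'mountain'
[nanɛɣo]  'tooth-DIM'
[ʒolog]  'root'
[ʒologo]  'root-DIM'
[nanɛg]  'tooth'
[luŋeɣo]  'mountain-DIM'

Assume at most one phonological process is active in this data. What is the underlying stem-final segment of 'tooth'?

/ɣ/

'tooth' shows [ɣ] ~ [g] at the end of the stem ([nanɛɣo] vs [nanɛg]).
But 'root' keeps [g] in both environments ([ʒologo], [ʒolog]), so there is no rule changing /g/ to [ɣ] before the DIM suffix.
Therefore /ɣ/ is basic and [g] is derived by word-final hardening (voiced fricatives become stops word-finally).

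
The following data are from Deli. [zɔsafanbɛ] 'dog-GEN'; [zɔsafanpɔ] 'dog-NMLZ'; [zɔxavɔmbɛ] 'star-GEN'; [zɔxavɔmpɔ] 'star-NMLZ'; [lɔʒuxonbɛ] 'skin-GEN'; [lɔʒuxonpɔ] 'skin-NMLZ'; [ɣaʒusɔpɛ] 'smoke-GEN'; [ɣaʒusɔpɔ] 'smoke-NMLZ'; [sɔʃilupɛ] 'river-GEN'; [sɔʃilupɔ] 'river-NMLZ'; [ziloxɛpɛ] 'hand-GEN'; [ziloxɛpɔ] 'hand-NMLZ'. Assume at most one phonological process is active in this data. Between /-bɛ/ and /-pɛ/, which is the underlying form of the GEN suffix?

The GEN morpheme has two allomorphs, [-bɛ] and [-pɛ].
The NMLZ suffix, which begins with [p], is invariant after every stem; so [p] is not altered by any rule here.
The GEN suffix is therefore /-bɛ/ underlyingly, with post-vocalic devoicing: voiced stops become voiceless after a vowel.

/-bɛ/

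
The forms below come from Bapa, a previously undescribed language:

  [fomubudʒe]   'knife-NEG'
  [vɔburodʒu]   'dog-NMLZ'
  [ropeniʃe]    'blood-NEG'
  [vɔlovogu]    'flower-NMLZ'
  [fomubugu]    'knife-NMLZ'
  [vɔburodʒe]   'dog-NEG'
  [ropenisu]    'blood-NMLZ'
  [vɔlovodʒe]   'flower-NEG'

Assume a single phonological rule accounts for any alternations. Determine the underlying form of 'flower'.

/vɔlovog/

In [vɔlovogu] and [vɔlovodʒe] the final segment of 'flower' alternates: [g] ~ [dʒ].
If /dʒ/ were underlying and a rule turned it into [g] before the NMLZ suffix, 'dog' would also alternate; but it has [dʒ] in both [vɔburodʒu] and [vɔburodʒe].
The underlying segment must be /g/; /g/ and /s/ become palato-alveolar [dʒ] and [ʃ] before a front vowel, yielding [dʒ] there.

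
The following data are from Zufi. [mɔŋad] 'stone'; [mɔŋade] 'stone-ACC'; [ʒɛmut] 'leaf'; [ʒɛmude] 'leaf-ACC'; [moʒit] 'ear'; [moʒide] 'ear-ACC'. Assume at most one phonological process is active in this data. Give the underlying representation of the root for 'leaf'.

The root 'leaf' surfaces as [ʒɛmut] and [ʒɛmude], with a stem-final [t] ~ [d] alternation.
Compare 'stone', with invariant [d] in [mɔŋad] and [mɔŋade]: an analysis with underlying /d/ and a rule producing [t] in isolation would wrongly predict alternation here too.
So /t/ is underlying, and a rule of intervocalic voicing — voiceless stops become voiced between vowels — gives [d].
So 'leaf' = /ʒɛmut/.

/ʒɛmut/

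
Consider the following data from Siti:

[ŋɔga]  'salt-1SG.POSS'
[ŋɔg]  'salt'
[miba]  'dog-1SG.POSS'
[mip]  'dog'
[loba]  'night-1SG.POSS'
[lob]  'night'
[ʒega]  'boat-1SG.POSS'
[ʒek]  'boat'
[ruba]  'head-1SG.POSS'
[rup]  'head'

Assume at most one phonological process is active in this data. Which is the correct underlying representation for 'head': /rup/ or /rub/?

/rup/

The root 'head' surfaces as [ruba] and [rup], with a stem-final [b] ~ [p] alternation.
But 'night' keeps [b] in both environments ([loba], [lob]), so there is no rule changing /b/ to [p] in isolation.
The underlying segment must be /p/; voiceless stops become voiced between vowels, yielding [b] there.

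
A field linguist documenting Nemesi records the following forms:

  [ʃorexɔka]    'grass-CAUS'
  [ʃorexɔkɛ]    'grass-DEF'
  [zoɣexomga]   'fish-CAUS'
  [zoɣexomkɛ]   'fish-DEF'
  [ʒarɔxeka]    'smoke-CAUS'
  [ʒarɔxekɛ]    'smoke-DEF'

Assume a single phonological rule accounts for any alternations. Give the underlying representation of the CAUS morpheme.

The CAUS suffix surfaces as [-ga] and [-ka], depending on the final segment of the stem.
By contrast the DEF suffix keeps its initial [k] throughout — that segment must be underlying.
So the underlying form is /-ga/, and voiced stops become voiceless after a vowel.

/-ga/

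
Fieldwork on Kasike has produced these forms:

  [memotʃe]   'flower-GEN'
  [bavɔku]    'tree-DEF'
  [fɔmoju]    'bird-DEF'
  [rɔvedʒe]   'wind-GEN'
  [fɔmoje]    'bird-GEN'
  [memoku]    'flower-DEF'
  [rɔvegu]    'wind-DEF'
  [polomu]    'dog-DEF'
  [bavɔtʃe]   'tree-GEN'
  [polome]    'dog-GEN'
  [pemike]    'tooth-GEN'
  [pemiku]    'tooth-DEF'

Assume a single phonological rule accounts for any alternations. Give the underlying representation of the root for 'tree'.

/bavɔtʃ/

The stem for 'tree' ends in [k] in [bavɔku] but [tʃ] in [bavɔtʃe].
Compare 'tooth', with invariant [k] in [pemiku] and [pemike]: an analysis with underlying /k/ and a rule producing [tʃ] before the GEN suffix would wrongly predict alternation here too.
Therefore /tʃ/ is basic and [k] is derived by depalatalization (palato-alveolar /tʃ/ and /dʒ/ become [k] and [g] when no front vowel follows).
So 'tree' = /bavɔtʃ/.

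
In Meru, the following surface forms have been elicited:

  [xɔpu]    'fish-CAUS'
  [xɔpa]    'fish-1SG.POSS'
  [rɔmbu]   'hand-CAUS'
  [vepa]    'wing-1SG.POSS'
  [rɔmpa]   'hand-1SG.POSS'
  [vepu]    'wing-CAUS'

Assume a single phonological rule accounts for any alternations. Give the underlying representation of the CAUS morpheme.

/-bu/

The CAUS suffix surfaces as [-bu] and [-pu], depending on the final segment of the stem.
The 1SG.POSS suffix, which begins with [p], is invariant after every stem; so [p] is not altered by any rule here.
The CAUS suffix is therefore /-bu/ underlyingly, with post-vocalic devoicing: voiced stops become voiceless after a vowel.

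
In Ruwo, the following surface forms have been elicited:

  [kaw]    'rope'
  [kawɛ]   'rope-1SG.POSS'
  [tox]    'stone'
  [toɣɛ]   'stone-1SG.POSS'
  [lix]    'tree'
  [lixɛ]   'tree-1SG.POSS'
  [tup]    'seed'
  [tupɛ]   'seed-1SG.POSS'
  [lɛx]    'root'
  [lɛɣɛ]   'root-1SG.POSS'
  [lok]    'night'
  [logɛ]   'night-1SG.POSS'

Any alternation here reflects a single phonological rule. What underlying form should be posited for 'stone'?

/toɣ/

In [tox] and [toɣɛ] the final segment of 'stone' alternates: [x] ~ [ɣ].
But 'tree' keeps [x] in both environments ([lix], [lixɛ]), so there is no rule changing /x/ to [ɣ] before the 1SG.POSS suffix.
The underlying segment must be /ɣ/; voiced obstruents become voiceless word-finally, yielding [x] there.
So 'stone' = /toɣ/.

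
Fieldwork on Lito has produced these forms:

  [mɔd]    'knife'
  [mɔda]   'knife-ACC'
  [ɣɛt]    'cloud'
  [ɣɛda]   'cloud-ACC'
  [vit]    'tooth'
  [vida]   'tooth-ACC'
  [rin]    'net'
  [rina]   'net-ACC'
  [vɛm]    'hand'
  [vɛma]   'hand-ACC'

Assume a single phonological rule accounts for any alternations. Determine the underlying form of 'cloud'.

In [ɣɛt] and [ɣɛda] the final segment of 'cloud' alternates: [t] ~ [d].
But 'knife' keeps [d] in both environments ([mɔd], [mɔda]), so there is no rule changing /d/ to [t] in isolation.
Therefore /t/ is basic and [d] is derived by intervocalic voicing (voiceless stops become voiced between vowels).

/ɣɛt/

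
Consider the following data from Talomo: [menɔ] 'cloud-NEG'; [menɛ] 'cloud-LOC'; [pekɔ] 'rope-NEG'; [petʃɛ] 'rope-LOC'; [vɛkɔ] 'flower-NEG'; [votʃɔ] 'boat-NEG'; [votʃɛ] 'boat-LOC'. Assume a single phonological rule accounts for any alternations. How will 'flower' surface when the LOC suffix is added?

[vɛtʃɛ]

In [pekɔ] and [petʃɛ] the final segment of 'rope' alternates: [k] ~ [tʃ].
But 'boat' keeps [tʃ] in both environments ([votʃɔ], [votʃɛ]), so there is no rule changing /tʃ/ to [k] before the NEG suffix.
The underlying segment must be /k/; /k/ becomes palato-alveolar [tʃ] before a front vowel, yielding [tʃ] there.
The one attested form of 'flower', [vɛkɔ], shows underlying /vɛk/. Applying the same rule before a front vowel gives [vɛtʃɛ].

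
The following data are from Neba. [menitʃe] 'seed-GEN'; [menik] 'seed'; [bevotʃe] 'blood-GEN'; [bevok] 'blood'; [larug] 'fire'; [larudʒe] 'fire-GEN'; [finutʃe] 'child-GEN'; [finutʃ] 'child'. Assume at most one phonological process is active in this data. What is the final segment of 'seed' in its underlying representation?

/k/

In [menik] and [menitʃe] the final segment of 'seed' alternates: [k] ~ [tʃ].
But 'child' keeps [tʃ] in both environments ([finutʃ], [finutʃe]), so there is no rule changing /tʃ/ to [k] in isolation.
The alternation reflects palatalization before a front vowel: /k/ and /g/ become palato-alveolar [tʃ] and [dʒ] before a front vowel. /k/ is underlying.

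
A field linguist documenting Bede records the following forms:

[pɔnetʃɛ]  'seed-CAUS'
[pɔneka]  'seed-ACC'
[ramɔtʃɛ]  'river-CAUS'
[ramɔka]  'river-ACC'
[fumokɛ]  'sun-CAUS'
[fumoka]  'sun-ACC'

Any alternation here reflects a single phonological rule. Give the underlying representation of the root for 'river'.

/ramɔtʃ/

The stem for 'river' ends in [tʃ] in [ramɔtʃɛ] but [k] in [ramɔka].
Compare 'sun', with invariant [k] in [fumokɛ] and [fumoka]: an analysis with underlying /k/ and a rule producing [tʃ] before the CAUS suffix would wrongly predict alternation here too.
The underlying segment must be /tʃ/; palato-alveolar /tʃ/ becomes [k] when no front vowel follows, yielding [k] there.
The underlying form of 'river' is therefore /ramɔtʃ/.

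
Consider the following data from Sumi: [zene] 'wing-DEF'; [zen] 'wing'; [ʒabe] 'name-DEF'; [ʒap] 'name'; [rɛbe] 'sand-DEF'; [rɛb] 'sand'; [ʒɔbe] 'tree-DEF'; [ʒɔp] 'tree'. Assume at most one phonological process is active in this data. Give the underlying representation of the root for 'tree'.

In [ʒɔbe] and [ʒɔp] the final segment of 'tree' alternates: [b] ~ [p].
But 'sand' keeps [b] in both environments ([rɛbe], [rɛb]), so there is no rule changing /b/ to [p] in isolation.
So /p/ is underlying, and a rule of intervocalic voicing — voiceless stops become voiced between vowels — gives [b].

/ʒɔp/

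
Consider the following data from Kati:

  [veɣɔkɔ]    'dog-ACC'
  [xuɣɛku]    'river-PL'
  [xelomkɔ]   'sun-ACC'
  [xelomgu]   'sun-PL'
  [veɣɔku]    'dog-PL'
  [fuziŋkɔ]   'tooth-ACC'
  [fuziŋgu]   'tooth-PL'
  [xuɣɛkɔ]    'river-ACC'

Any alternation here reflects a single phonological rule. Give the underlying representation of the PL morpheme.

/-gu/

The PL morpheme has two allomorphs, [-gu] and [-ku].
By contrast the ACC suffix keeps its initial [k] throughout — that segment must be underlying.
So the underlying form is /-gu/, and voiced stops become voiceless after a vowel.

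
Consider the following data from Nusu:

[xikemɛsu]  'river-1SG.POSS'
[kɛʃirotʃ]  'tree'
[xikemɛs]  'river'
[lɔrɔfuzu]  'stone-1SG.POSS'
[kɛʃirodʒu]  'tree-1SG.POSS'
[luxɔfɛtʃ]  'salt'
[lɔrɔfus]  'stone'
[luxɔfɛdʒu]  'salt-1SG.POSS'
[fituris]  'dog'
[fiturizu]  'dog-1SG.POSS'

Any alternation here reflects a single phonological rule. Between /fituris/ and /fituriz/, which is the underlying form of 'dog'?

The stem for 'dog' ends in [z] in [fiturizu] but [s] in [fituris].
Compare 'river', with invariant [s] in [xikemɛsu] and [xikemɛs]: an analysis with underlying /s/ and a rule producing [z] before the 1SG.POSS suffix would wrongly predict alternation here too.
Therefore /z/ is basic and [s] is derived by word-final obstruent devoicing (voiced obstruents become voiceless word-finally).

/fituriz/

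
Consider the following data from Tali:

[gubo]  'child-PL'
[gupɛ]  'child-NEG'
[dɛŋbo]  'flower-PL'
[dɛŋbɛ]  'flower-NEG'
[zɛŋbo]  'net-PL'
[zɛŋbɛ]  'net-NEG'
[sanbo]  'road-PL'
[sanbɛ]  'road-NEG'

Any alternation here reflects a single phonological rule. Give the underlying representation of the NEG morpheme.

The NEG morpheme has two allomorphs, [-bɛ] and [-pɛ].
The PL suffix, which begins with [b], is invariant after every stem; so [b] is not altered by any rule here.
So the underlying form is /-pɛ/, and voiceless stops become voiced after a nasal.

/-pɛ/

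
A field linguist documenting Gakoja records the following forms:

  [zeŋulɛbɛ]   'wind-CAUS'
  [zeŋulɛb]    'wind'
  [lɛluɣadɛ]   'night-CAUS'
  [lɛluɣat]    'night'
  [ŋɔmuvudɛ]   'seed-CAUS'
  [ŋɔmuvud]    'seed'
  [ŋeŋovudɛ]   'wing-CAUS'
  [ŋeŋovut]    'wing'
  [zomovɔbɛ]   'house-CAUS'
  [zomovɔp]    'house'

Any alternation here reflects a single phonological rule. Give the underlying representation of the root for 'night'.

The stem for 'night' ends in [d] in [lɛluɣadɛ] but [t] in [lɛluɣat].
The stem 'seed' ([ŋɔmuvudɛ], [ŋɔmuvud]) shows [d] unchanged in both environments, so [d] cannot be basic with [t] derived in isolation.
So /t/ is underlying, and a rule of intervocalic voicing — voiceless stops become voiced between vowels — gives [d].
So 'night' = /lɛluɣat/.

/lɛluɣat/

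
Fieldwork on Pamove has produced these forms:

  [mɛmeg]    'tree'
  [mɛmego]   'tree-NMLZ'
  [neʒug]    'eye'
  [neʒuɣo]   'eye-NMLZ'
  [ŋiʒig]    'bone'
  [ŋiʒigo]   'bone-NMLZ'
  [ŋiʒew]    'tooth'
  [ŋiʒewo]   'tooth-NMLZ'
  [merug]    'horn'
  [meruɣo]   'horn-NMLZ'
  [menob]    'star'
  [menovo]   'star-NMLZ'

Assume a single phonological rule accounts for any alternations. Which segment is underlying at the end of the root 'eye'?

/ɣ/

The root 'eye' surfaces as [neʒug] and [neʒuɣo], with a stem-final [g] ~ [ɣ] alternation.
Compare 'tree', with invariant [g] in [mɛmeg] and [mɛmego]: an analysis with underlying /g/ and a rule producing [ɣ] before the NMLZ suffix would wrongly predict alternation here too.
The underlying segment must be /ɣ/; voiced fricatives become stops word-finally, yielding [g] there.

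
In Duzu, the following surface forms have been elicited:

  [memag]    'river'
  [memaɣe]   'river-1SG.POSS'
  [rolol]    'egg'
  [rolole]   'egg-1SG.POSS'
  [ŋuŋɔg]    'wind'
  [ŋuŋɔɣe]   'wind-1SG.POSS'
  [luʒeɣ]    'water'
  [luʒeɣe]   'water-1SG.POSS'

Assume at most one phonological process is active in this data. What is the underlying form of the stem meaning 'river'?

/memag/

The stem for 'river' ends in [g] in [memag] but [ɣ] in [memaɣe].
Compare 'water', with invariant [ɣ] in [luʒeɣ] and [luʒeɣe]: an analysis with underlying /ɣ/ and a rule producing [g] in isolation would wrongly predict alternation here too.
The alternation reflects intervocalic spirantization: voiced stops become fricatives between vowels. /g/ is underlying.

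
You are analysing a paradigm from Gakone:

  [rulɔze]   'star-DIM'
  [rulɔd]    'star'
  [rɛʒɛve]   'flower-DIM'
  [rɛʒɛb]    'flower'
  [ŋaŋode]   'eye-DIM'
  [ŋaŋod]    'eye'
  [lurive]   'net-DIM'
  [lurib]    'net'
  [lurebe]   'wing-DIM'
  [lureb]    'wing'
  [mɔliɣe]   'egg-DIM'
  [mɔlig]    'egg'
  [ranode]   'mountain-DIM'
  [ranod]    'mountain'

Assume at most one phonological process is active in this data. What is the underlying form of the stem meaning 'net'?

The root 'net' surfaces as [lurive] and [lurib], with a stem-final [v] ~ [b] alternation.
If /b/ were underlying and a rule turned it into [v] before the DIM suffix, 'wing' would also alternate; but it has [b] in both [lurebe] and [lureb].
The alternation reflects word-final hardening: voiced fricatives become stops word-finally. /v/ is underlying.

/luriv/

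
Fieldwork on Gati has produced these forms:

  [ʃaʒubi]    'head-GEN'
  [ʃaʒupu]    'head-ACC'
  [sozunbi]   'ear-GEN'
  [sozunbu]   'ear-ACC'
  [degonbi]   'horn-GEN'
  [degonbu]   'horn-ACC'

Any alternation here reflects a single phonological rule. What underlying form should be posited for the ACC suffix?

/-pu/

The ACC morpheme has two allomorphs, [-bu] and [-pu].
The GEN suffix, which begins with [b], is invariant after every stem; so [b] is not altered by any rule here.
The ACC suffix is therefore /-pu/ underlyingly, with post-nasal voicing: voiceless stops become voiced after a nasal.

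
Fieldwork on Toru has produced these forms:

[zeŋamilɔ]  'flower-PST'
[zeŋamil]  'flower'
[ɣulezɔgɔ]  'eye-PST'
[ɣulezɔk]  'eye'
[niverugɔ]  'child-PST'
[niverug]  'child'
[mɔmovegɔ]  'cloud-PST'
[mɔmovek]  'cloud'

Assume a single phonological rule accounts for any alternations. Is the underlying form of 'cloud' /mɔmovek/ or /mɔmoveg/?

'cloud' shows [g] ~ [k] at the end of the stem ([mɔmovegɔ] vs [mɔmovek]).
If /g/ were underlying and a rule turned it into [k] in isolation, 'child' would also alternate; but it has [g] in both [niverugɔ] and [niverug].
The alternation reflects intervocalic voicing: voiceless stops become voiced between vowels. /k/ is underlying.

/mɔmovek/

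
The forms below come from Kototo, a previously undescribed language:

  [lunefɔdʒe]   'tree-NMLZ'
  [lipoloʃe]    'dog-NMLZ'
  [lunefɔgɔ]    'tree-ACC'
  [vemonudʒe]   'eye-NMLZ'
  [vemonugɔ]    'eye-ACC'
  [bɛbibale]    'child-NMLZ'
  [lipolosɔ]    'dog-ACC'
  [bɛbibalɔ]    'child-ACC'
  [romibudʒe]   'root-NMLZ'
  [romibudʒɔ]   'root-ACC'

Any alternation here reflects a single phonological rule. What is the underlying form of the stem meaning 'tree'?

/lunefɔg/

'tree' shows [g] ~ [dʒ] at the end of the stem ([lunefɔgɔ] vs [lunefɔdʒe]).
If /dʒ/ were underlying and a rule turned it into [g] before the ACC suffix, 'root' would also alternate; but it has [dʒ] in both [romibudʒɔ] and [romibudʒe].
The underlying segment must be /g/; /g/ and /s/ become palato-alveolar [dʒ] and [ʃ] before a front vowel, yielding [dʒ] there.
Hence 'tree' is /lunefɔg/ underlyingly.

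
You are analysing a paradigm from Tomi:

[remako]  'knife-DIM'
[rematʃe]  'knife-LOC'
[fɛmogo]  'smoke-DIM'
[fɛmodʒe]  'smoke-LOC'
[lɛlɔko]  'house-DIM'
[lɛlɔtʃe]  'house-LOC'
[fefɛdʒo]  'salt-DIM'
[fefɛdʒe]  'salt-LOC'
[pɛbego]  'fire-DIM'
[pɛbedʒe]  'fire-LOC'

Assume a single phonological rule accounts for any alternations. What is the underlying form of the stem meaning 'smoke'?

/fɛmog/

The root 'smoke' surfaces as [fɛmogo] and [fɛmodʒe], with a stem-final [g] ~ [dʒ] alternation.
But 'salt' keeps [dʒ] in both environments ([fefɛdʒo], [fefɛdʒe]), so there is no rule changing /dʒ/ to [g] before the DIM suffix.
Therefore /g/ is basic and [dʒ] is derived by palatalization before a front vowel (/k/ and /g/ become palato-alveolar [tʃ] and [dʒ] before a front vowel).
Hence 'smoke' is /fɛmog/ underlyingly.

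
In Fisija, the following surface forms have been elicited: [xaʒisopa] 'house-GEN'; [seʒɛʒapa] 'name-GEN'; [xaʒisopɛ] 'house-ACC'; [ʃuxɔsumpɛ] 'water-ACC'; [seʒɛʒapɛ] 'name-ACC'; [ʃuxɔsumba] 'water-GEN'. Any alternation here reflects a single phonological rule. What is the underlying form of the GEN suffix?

/-ba/

The GEN morpheme has two allomorphs, [-ba] and [-pa].
By contrast the ACC suffix keeps its initial [p] throughout — that segment must be underlying.
The GEN suffix is therefore /-ba/ underlyingly, with post-vocalic devoicing: voiced stops become voiceless after a vowel.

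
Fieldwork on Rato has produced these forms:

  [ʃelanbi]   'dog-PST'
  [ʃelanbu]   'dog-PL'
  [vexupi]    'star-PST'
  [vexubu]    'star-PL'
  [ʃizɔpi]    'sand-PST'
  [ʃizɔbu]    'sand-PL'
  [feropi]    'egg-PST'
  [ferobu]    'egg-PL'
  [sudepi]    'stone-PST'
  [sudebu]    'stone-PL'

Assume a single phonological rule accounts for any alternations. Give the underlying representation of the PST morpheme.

The PST morpheme has two allomorphs, [-bi] and [-pi].
By contrast the PL suffix keeps its initial [b] throughout — that segment must be underlying.
So the underlying form is /-pi/, and voiceless stops become voiced after a nasal.

/-pi/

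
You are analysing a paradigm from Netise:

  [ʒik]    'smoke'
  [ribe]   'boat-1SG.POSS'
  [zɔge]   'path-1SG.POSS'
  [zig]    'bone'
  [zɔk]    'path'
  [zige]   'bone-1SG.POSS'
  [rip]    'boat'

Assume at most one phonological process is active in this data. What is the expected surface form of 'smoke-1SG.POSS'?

The stem for 'path' ends in [k] in [zɔk] but [g] in [zɔge].
If /g/ were underlying and a rule turned it into [k] in isolation, 'bone' would also alternate; but it has [g] in both [zig] and [zige].
The underlying segment must be /k/; voiceless stops become voiced between vowels, yielding [g] there.
The one attested form of 'smoke', [ʒik], shows underlying /ʒik/. Applying the same rule between vowels gives [ʒige].

[ʒige]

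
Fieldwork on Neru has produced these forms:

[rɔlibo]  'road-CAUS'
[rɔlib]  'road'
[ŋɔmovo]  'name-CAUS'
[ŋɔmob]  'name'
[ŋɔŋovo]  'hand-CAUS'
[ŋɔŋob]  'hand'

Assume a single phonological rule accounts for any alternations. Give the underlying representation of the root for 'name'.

/ŋɔmov/

'name' shows [v] ~ [b] at the end of the stem ([ŋɔmovo] vs [ŋɔmob]).
The stem 'road' ([rɔlibo], [rɔlib]) shows [b] unchanged in both environments, so [b] cannot be basic with [v] derived before the CAUS suffix.
So /v/ is underlying, and a rule of word-final hardening — voiced fricatives become stops word-finally — gives [b].
The underlying form of 'name' is therefore /ŋɔmov/.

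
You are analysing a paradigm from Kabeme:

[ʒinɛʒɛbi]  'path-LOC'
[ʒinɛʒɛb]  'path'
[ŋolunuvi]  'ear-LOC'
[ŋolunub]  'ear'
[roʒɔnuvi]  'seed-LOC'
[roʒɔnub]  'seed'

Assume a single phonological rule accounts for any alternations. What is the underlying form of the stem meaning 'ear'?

/ŋolunuv/

In [ŋolunuvi] and [ŋolunub] the final segment of 'ear' alternates: [v] ~ [b].
If /b/ were underlying and a rule turned it into [v] before the LOC suffix, 'path' would also alternate; but it has [b] in both [ʒinɛʒɛbi] and [ʒinɛʒɛb].
So /v/ is underlying, and a rule of word-final hardening — voiced fricatives become stops word-finally — gives [b].
The underlying form of 'ear' is therefore /ŋolunuv/.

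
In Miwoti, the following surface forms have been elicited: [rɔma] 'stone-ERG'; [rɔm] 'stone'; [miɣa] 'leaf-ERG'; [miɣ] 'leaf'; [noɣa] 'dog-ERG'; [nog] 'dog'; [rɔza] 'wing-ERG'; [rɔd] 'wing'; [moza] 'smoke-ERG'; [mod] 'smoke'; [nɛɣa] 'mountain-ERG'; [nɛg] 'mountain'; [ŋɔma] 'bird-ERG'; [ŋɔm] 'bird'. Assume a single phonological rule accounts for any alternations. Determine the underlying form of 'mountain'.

/nɛg/

The root 'mountain' surfaces as [nɛɣa] and [nɛg], with a stem-final [ɣ] ~ [g] alternation.
Compare 'leaf', with invariant [ɣ] in [miɣa] and [miɣ]: an analysis with underlying /ɣ/ and a rule producing [g] in isolation would wrongly predict alternation here too.
The underlying segment must be /g/; voiced stops become fricatives between vowels, yielding [ɣ] there.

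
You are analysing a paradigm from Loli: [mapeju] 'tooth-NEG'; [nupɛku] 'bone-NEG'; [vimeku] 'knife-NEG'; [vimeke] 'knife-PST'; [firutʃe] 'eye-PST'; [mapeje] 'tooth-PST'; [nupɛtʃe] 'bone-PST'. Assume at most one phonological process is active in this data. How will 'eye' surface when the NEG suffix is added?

In [nupɛtʃe] and [nupɛku] the final segment of 'bone' alternates: [tʃ] ~ [k].
The stem 'knife' ([vimeke], [vimeku]) shows [k] unchanged in both environments, so [k] cannot be basic with [tʃ] derived before the PST suffix.
So /tʃ/ is underlying, and a rule of depalatalization — palato-alveolar /tʃ/ becomes [k] when no front vowel follows — gives [k].
The one attested form of 'eye', [firutʃe], shows underlying /firutʃ/. Applying the same rule when no front vowel follows gives [firuku].

[firuku]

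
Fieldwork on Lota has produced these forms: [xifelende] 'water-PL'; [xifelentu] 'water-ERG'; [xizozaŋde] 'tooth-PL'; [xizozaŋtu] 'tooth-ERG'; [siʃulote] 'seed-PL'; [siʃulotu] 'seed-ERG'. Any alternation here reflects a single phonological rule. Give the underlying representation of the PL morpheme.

/-de/

The PL morpheme has two allomorphs, [-de] and [-te].
By contrast the ERG suffix keeps its initial [t] throughout — that segment must be underlying.
The PL suffix is therefore /-de/ underlyingly, with post-vocalic devoicing: voiced stops become voiceless after a vowel.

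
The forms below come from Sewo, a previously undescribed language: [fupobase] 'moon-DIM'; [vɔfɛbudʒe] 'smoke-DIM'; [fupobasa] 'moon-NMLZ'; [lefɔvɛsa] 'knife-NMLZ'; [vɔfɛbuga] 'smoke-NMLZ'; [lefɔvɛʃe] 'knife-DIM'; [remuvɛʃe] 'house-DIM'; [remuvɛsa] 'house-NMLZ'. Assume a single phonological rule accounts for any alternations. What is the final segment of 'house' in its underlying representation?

/ʃ/

The stem for 'house' ends in [ʃ] in [remuvɛʃe] but [s] in [remuvɛsa].
If /s/ were underlying and a rule turned it into [ʃ] before the DIM suffix, 'moon' would also alternate; but it has [s] in both [fupobase] and [fupobasa].
The alternation reflects depalatalization: palato-alveolar /dʒ/ and /ʃ/ become [g] and [s] when no front vowel follows. /ʃ/ is underlying.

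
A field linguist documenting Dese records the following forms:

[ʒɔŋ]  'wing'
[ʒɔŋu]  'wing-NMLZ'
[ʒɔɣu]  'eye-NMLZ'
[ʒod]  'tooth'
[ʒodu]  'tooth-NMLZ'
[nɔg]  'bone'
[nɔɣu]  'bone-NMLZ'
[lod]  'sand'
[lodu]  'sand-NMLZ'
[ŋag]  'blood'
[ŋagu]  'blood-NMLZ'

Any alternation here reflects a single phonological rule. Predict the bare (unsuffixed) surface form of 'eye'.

The stem for 'bone' ends in [g] in [nɔg] but [ɣ] in [nɔɣu].
But 'blood' keeps [g] in both environments ([ŋag], [ŋagu]), so there is no rule changing /g/ to [ɣ] before the NMLZ suffix.
The alternation reflects word-final hardening: voiced fricatives become stops word-finally. /ɣ/ is underlying.
From [ʒɔɣu] the stem 'eye' is /ʒɔɣ/; word-finally this yields [ʒɔg].

[ʒɔg]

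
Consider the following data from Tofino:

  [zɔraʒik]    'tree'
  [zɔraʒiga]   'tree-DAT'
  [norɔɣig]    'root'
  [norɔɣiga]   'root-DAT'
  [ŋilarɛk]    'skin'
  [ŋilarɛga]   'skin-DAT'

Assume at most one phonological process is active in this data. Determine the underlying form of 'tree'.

The stem for 'tree' ends in [k] in [zɔraʒik] but [g] in [zɔraʒiga].
Compare 'root', with invariant [g] in [norɔɣig] and [norɔɣiga]: an analysis with underlying /g/ and a rule producing [k] in isolation would wrongly predict alternation here too.
The underlying segment must be /k/; voiceless stops become voiced between vowels, yielding [g] there.
So 'tree' = /zɔraʒik/.

/zɔraʒik/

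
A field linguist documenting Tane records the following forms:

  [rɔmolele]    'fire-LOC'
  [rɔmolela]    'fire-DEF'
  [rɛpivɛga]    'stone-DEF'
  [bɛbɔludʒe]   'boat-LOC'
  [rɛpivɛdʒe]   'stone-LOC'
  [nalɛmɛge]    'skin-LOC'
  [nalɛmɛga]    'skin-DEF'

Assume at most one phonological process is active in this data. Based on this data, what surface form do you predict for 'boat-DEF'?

The stem for 'stone' ends in [g] in [rɛpivɛga] but [dʒ] in [rɛpivɛdʒe].
If /g/ were underlying and a rule turned it into [dʒ] before the LOC suffix, 'skin' would also alternate; but it has [g] in both [nalɛmɛga] and [nalɛmɛge].
Therefore /dʒ/ is basic and [g] is derived by depalatalization (palato-alveolar /dʒ/ becomes [g] when no front vowel follows).
From [bɛbɔludʒe] the stem 'boat' is /bɛbɔludʒ/; when no front vowel follows this yields [bɛbɔluga].

[bɛbɔluga]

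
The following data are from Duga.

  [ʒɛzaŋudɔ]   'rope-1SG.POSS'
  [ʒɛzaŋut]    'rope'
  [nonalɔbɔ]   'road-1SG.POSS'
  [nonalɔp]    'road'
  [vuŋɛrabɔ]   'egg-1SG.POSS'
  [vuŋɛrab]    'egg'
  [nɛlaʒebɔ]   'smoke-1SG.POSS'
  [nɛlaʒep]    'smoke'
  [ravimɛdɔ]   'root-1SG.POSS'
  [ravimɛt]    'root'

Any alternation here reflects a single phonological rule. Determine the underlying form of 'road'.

'road' shows [b] ~ [p] at the end of the stem ([nonalɔbɔ] vs [nonalɔp]).
The stem 'egg' ([vuŋɛrabɔ], [vuŋɛrab]) shows [b] unchanged in both environments, so [b] cannot be basic with [p] derived in isolation.
The alternation reflects intervocalic voicing: voiceless stops become voiced between vowels. /p/ is underlying.
Hence 'road' is /nonalɔp/ underlyingly.

/nonalɔp/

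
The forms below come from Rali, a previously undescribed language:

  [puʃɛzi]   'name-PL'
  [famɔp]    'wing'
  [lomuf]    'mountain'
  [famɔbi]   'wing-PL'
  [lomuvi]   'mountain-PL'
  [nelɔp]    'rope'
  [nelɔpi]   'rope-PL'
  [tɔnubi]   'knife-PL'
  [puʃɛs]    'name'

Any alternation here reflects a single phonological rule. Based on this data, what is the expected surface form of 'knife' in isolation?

[tɔnup]

In [famɔp] and [famɔbi] the final segment of 'wing' alternates: [p] ~ [b].
Compare 'rope', with invariant [p] in [nelɔp] and [nelɔpi]: an analysis with underlying /p/ and a rule producing [b] before the PL suffix would wrongly predict alternation here too.
The alternation reflects word-final obstruent devoicing: voiced obstruents become voiceless word-finally. /b/ is underlying.
From [tɔnubi] the stem 'knife' is /tɔnub/; word-finally this yields [tɔnup].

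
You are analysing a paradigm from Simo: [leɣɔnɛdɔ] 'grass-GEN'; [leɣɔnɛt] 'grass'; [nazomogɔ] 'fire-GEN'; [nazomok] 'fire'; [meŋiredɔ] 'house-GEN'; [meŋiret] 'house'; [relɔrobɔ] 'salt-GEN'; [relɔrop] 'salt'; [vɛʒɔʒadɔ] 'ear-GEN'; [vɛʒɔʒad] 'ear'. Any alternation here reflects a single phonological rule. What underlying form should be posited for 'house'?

The stem for 'house' ends in [d] in [meŋiredɔ] but [t] in [meŋiret].
Compare 'ear', with invariant [d] in [vɛʒɔʒadɔ] and [vɛʒɔʒad]: an analysis with underlying /d/ and a rule producing [t] in isolation would wrongly predict alternation here too.
The underlying segment must be /t/; voiceless stops become voiced between vowels, yielding [d] there.

/meŋiret/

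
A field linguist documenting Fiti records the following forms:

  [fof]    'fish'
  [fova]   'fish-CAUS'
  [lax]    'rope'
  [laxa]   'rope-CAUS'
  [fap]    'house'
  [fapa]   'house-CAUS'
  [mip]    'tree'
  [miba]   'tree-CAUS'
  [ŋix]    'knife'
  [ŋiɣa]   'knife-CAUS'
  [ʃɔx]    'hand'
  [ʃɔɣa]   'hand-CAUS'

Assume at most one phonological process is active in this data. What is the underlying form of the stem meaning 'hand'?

/ʃɔɣ/

The root 'hand' surfaces as [ʃɔx] and [ʃɔɣa], with a stem-final [x] ~ [ɣ] alternation.
The stem 'rope' ([lax], [laxa]) shows [x] unchanged in both environments, so [x] cannot be basic with [ɣ] derived before the CAUS suffix.
So /ɣ/ is underlying, and a rule of word-final obstruent devoicing — voiced obstruents become voiceless word-finally — gives [x].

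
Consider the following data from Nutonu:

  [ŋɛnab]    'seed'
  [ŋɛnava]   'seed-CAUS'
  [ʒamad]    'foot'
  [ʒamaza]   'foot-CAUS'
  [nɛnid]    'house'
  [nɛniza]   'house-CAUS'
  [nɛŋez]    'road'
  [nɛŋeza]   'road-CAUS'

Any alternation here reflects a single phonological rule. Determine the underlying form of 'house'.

'house' shows [d] ~ [z] at the end of the stem ([nɛnid] vs [nɛniza]).
But 'road' keeps [z] in both environments ([nɛŋez], [nɛŋeza]), so there is no rule changing /z/ to [d] in isolation.
The alternation reflects intervocalic spirantization: voiced stops become fricatives between vowels. /d/ is underlying.

/nɛnid/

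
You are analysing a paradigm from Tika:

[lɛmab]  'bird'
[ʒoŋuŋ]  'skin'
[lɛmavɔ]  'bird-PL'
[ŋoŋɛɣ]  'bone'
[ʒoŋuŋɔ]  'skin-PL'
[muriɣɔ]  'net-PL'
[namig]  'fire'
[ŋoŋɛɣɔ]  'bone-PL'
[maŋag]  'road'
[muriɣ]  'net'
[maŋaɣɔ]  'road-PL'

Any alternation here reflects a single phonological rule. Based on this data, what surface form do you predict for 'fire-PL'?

'road' shows [g] ~ [ɣ] at the end of the stem ([maŋag] vs [maŋaɣɔ]).
The stem 'bone' ([ŋoŋɛɣ], [ŋoŋɛɣɔ]) shows [ɣ] unchanged in both environments, so [ɣ] cannot be basic with [g] derived in isolation.
The underlying segment must be /g/; voiced stops become fricatives between vowels, yielding [ɣ] there.
The one attested form of 'fire', [namig], shows underlying /namig/. Applying the same rule between vowels gives [namiɣɔ].

[namiɣɔ]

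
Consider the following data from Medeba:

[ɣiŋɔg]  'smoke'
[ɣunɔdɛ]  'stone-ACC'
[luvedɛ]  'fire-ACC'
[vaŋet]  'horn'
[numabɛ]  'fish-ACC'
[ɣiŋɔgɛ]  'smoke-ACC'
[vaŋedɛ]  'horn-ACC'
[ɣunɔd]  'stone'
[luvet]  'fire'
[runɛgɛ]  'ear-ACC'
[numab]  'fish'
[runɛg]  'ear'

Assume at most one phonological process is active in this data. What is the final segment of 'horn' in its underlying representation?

/t/

In [vaŋet] and [vaŋedɛ] the final segment of 'horn' alternates: [t] ~ [d].
Compare 'stone', with invariant [d] in [ɣunɔd] and [ɣunɔdɛ]: an analysis with underlying /d/ and a rule producing [t] in isolation would wrongly predict alternation here too.
The underlying segment must be /t/; voiceless stops become voiced between vowels, yielding [d] there.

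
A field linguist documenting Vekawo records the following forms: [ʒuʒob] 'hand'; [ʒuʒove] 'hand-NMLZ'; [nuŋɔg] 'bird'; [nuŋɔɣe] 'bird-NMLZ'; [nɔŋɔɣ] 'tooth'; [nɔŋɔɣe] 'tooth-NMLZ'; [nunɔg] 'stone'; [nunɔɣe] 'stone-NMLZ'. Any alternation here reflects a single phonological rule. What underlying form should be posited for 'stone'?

'stone' shows [g] ~ [ɣ] at the end of the stem ([nunɔg] vs [nunɔɣe]).
If /ɣ/ were underlying and a rule turned it into [g] in isolation, 'tooth' would also alternate; but it has [ɣ] in both [nɔŋɔɣ] and [nɔŋɔɣe].
The alternation reflects intervocalic spirantization: voiced stops become fricatives between vowels. /g/ is underlying.
The underlying form of 'stone' is therefore /nunɔg/.

/nunɔg/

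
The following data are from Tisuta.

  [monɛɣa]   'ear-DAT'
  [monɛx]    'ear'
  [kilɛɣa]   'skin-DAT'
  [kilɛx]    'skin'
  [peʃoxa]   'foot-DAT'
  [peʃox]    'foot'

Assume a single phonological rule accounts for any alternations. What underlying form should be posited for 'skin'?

In [kilɛɣa] and [kilɛx] the final segment of 'skin' alternates: [ɣ] ~ [x].
The stem 'foot' ([peʃoxa], [peʃox]) shows [x] unchanged in both environments, so [x] cannot be basic with [ɣ] derived before the DAT suffix.
The alternation reflects word-final obstruent devoicing: voiced obstruents become voiceless word-finally. /ɣ/ is underlying.
So 'skin' = /kilɛɣ/.

/kilɛɣ/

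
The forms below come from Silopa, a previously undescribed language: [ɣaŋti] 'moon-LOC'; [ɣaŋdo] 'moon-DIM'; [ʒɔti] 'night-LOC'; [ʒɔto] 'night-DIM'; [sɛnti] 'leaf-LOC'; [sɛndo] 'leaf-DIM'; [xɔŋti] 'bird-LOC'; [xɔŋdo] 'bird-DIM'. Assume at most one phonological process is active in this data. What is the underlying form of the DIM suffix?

/-do/

The DIM suffix surfaces as [-do] and [-to], depending on the final segment of the stem.
By contrast the LOC suffix keeps its initial [t] throughout — that segment must be underlying.
So the underlying form is /-do/, and voiced stops become voiceless after a vowel.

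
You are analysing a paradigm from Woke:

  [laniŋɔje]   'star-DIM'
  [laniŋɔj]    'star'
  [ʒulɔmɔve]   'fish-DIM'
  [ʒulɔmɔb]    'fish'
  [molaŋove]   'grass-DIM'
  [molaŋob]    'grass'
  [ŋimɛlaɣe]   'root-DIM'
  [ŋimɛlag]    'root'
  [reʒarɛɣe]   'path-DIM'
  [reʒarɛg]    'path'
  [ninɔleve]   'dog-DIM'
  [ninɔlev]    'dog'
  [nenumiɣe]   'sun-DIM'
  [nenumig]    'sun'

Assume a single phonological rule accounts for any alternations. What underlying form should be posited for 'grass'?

The stem for 'grass' ends in [v] in [molaŋove] but [b] in [molaŋob].
But 'dog' keeps [v] in both environments ([ninɔleve], [ninɔlev]), so there is no rule changing /v/ to [b] in isolation.
Therefore /b/ is basic and [v] is derived by intervocalic spirantization (voiced stops become fricatives between vowels).

/molaŋob/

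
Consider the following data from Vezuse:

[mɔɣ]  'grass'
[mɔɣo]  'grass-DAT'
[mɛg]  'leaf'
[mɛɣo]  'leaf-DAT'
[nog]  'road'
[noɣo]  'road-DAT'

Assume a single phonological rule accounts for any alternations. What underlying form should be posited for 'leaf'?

/mɛg/

The root 'leaf' surfaces as [mɛg] and [mɛɣo], with a stem-final [g] ~ [ɣ] alternation.
But 'grass' keeps [ɣ] in both environments ([mɔɣ], [mɔɣo]), so there is no rule changing /ɣ/ to [g] in isolation.
So /g/ is underlying, and a rule of intervocalic spirantization — voiced stops become fricatives between vowels — gives [ɣ].
So 'leaf' = /mɛg/.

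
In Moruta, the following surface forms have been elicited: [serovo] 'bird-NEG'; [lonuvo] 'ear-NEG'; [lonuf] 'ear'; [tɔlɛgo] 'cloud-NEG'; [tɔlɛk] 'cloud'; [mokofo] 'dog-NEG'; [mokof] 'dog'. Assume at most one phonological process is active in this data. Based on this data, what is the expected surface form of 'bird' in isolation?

[serof]

In [lonuvo] and [lonuf] the final segment of 'ear' alternates: [v] ~ [f].
If /f/ were underlying and a rule turned it into [v] before the NEG suffix, 'dog' would also alternate; but it has [f] in both [mokofo] and [mokof].
So /v/ is underlying, and a rule of word-final obstruent devoicing — voiced obstruents become voiceless word-finally — gives [f].
The one attested form of 'bird', [serovo], shows underlying /serov/. Applying the same rule word-finally gives [serof].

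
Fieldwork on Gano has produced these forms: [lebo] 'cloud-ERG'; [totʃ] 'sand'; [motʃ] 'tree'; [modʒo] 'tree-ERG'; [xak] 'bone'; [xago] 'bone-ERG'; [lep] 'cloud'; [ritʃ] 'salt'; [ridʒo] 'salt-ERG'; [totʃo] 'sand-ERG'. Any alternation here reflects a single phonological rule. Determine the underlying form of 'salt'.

/ridʒ/

The stem for 'salt' ends in [tʃ] in [ritʃ] but [dʒ] in [ridʒo].
If /tʃ/ were underlying and a rule turned it into [dʒ] before the ERG suffix, 'sand' would also alternate; but it has [tʃ] in both [totʃ] and [totʃo].
The alternation reflects word-final obstruent devoicing: voiced obstruents become voiceless word-finally. /dʒ/ is underlying.
So 'salt' = /ridʒ/.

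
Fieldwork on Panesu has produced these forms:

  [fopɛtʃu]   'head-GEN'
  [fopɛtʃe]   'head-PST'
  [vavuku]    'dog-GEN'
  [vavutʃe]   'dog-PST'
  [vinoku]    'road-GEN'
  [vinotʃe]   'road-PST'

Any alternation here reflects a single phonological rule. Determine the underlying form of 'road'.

In [vinoku] and [vinotʃe] the final segment of 'road' alternates: [k] ~ [tʃ].
The stem 'head' ([fopɛtʃu], [fopɛtʃe]) shows [tʃ] unchanged in both environments, so [tʃ] cannot be basic with [k] derived before the GEN suffix.
The underlying segment must be /k/; /k/ becomes palato-alveolar [tʃ] before a front vowel, yielding [tʃ] there.
So 'road' = /vinok/.

/vinok/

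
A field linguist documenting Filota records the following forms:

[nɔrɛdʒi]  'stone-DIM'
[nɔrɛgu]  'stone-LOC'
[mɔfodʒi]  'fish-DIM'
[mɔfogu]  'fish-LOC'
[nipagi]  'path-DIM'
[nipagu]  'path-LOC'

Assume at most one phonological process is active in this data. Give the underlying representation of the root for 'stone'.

In [nɔrɛdʒi] and [nɔrɛgu] the final segment of 'stone' alternates: [dʒ] ~ [g].
Compare 'path', with invariant [g] in [nipagi] and [nipagu]: an analysis with underlying /g/ and a rule producing [dʒ] before the DIM suffix would wrongly predict alternation here too.
So /dʒ/ is underlying, and a rule of depalatalization — palato-alveolar /dʒ/ becomes [g] when no front vowel follows — gives [g].
So 'stone' = /nɔrɛdʒ/.

/nɔrɛdʒ/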